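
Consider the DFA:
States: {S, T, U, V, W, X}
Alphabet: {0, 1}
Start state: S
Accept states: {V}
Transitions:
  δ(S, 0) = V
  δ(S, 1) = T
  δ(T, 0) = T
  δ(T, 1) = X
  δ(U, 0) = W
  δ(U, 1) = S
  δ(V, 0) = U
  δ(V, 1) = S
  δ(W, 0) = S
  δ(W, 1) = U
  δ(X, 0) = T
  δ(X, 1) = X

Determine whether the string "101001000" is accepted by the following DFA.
Processing string "101001000":
  S --1--> T
  T --0--> T
  T --1--> X
  X --0--> T
  T --0--> T
  T --1--> X
  X --0--> T
  T --0--> T
  T --0--> T
Final state: T
Accept states: {V}
No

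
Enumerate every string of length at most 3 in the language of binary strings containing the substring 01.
01, 001, 010, 011, 101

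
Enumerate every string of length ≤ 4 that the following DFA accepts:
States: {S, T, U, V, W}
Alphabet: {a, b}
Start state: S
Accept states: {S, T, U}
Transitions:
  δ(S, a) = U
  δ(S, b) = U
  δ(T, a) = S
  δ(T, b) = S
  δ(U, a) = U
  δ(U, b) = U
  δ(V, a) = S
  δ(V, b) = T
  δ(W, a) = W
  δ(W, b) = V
ε, a, b, aa, ab, ba, bb, aaa, aab, aba, abb, baa, bab, bba, bbb, aaaa, aaab, aaba, aabb, abaa, abab, abba, abbb, baaa, baab, baba, babb, bbaa, bbab, bbba, bbbb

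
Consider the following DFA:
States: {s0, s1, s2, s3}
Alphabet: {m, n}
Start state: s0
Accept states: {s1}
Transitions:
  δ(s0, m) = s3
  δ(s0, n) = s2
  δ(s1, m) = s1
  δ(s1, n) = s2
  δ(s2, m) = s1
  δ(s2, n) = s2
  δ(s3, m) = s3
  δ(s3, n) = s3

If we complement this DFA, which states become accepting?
Complement accept states = All states \ Original accept states
= {s0, s1, s2, s3} \ {s1}
{s0, s2, s3}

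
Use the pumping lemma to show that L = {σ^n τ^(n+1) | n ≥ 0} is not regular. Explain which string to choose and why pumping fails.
Assume L is regular with pumping length p. Idea: pumping the σ-block breaks the fixed offset of 1.
Choose s = σ^p τ^(p+1) ∈ L. By the pumping lemma, s = xyz with |xy| ≤ p, |y| > 0, so y = σ^k with k ≥ 1. Then xy²z = σ^(p+k) τ^(p+1). For this to be in L we would need p+1 = (p+k)+1, i.e. k = 0, contradicting k ≥ 1. So xy²z ∉ L.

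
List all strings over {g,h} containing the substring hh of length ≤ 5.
hh, ghh, hhg, hhh, gghh, ghhg, ghhh, hghh, hhgg, hhgh, hhhg, hhhh, ggghh, gghhg, gghhh, ghghh, ghhgg, ghhgh, ghhhg, ghhhh, hgghh, hghhg, hghhh, hhggg, hhggh, hhghg, hhghh, hhhgg, hhhgh, hhhhg, hhhhh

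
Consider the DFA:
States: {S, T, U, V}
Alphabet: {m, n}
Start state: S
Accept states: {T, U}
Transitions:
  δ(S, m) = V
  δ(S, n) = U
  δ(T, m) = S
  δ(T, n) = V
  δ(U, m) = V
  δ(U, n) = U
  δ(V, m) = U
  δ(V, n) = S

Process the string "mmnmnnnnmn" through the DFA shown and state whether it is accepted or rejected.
Processing string "mmnmnnnnmn":
  S --m--> V
  V --m--> U
  U --n--> U
  U --m--> V
  V --n--> S
  S --n--> U
  U --n--> U
  U --n--> U
  U --m--> V
  V --n--> S
Final state: S
Accept states: {T, U}
No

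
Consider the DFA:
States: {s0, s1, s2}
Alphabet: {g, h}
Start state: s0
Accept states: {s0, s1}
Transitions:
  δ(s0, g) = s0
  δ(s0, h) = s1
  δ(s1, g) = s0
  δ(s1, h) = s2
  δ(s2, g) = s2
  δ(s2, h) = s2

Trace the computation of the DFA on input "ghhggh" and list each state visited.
read 'g': s0 → s0
  read 'h': s0 → s1
  read 'h': s1 → s2
  read 'g': s2 → s2
  read 'g': s2 → s2
  read 'h': s2 → s2
s0 -> s0 -> s1 -> s2 -> s2 -> s2 -> s2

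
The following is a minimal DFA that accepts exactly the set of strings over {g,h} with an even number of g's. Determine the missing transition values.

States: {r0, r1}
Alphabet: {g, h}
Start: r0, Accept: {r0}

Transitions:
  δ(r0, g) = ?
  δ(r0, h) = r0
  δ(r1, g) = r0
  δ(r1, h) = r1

From the language and accept set, identify what each state tracks — r0: even number of g's so far; r1: odd number of g's so far.
Each missing δ(q, a) is the state matching the new tracked value after reading a.
δ(r0, g) = r1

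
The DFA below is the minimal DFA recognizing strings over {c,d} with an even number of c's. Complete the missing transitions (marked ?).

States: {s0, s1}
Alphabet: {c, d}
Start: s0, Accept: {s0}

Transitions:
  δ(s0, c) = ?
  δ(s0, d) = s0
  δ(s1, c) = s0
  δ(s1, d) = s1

From the language and accept set, identify what each state tracks — s0: even number of c's so far; s1: odd number of c's so far.
Each missing δ(q, a) is the state matching the new tracked value after reading a.
δ(s0, c) = s1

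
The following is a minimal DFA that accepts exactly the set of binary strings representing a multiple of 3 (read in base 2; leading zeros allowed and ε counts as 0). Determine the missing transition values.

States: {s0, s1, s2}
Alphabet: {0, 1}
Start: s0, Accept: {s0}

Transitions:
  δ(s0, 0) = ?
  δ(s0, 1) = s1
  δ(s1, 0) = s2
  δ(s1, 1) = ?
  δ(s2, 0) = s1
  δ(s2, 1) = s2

From the language and accept set, identify what each state tracks — s0: value ≡ 0 (mod 3); s1: value ≡ 1 (mod 3); s2: value ≡ 2 (mod 3).
Each missing δ(q, a) is the state matching the new tracked value after reading a.
δ(s0, 0) = s0; δ(s1, 1) = s0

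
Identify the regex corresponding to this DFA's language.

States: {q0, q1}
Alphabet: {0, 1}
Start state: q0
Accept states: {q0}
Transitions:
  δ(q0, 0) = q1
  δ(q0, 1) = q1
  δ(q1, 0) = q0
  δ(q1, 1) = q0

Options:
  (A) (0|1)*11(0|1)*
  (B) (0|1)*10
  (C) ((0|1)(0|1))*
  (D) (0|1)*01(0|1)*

Check each option against the DFA on short strings; one disagreement eliminates an option:
  (A) (0|1)*11(0|1)*: on ε the DFA stays in q0 and accepts (q0 ∈ Accept), but the regex does not match it → eliminate
  (B) (0|1)*10: on ε the DFA stays in q0 and accepts (q0 ∈ Accept), but the regex does not match it → eliminate
  (C) ((0|1)(0|1))*: agrees with the DFA on every string of length ≤ 6
  (D) (0|1)*01(0|1)*: on ε the DFA stays in q0 and accepts (q0 ∈ Accept), but the regex does not match it → eliminate
Only (C) is consistent with the DFA.
(C) ((0|1)(0|1))*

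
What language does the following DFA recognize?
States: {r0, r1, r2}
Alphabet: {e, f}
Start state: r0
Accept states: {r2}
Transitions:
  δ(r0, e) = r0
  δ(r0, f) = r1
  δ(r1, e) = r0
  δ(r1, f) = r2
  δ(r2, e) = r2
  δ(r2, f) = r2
Testing a few strings:
  'e' → reject
  'eeef' → reject
  'f' → reject
  'efe' → reject
State roles: r0=no progress toward ff; r1=one trailing f; r2=substring ff seen
All strings over {e,f} containing the substring ff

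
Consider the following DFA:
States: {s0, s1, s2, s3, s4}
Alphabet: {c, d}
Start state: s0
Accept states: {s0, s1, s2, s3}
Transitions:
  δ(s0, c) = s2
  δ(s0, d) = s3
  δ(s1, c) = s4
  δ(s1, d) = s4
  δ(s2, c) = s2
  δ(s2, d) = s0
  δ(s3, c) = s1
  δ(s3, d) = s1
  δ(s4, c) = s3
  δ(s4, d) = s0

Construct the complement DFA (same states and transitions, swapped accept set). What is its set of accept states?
Complement accept states = All states \ Original accept states
= {s0, s1, s2, s3, s4} \ {s0, s1, s2, s3}
{s4}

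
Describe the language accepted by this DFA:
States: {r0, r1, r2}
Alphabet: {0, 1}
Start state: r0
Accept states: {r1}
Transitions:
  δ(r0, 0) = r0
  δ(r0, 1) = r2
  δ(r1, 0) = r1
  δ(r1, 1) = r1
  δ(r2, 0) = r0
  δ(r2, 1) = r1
Testing a few strings:
  '0010' → reject
  '1' → reject
  '00' → reject
  '1001' → reject
State roles: r0=no progress toward 11; r1=substring 11 seen; r2=one trailing 1
All binary strings containing the substring 11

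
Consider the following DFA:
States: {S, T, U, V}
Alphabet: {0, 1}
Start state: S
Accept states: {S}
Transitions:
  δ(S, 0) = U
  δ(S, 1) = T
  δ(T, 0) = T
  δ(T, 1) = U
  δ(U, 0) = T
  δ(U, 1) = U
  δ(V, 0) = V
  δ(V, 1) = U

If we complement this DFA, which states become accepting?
Complement accept states = All states \ Original accept states
= {S, T, U, V} \ {S}
{T, U, V}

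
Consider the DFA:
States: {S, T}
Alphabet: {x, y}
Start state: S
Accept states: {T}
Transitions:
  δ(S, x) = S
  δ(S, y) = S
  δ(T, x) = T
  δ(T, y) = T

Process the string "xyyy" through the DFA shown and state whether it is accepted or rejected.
Processing string "xyyy":
  S --x--> S
  S --y--> S
  S --y--> S
  S --y--> S
Final state: S
Accept states: {T}
No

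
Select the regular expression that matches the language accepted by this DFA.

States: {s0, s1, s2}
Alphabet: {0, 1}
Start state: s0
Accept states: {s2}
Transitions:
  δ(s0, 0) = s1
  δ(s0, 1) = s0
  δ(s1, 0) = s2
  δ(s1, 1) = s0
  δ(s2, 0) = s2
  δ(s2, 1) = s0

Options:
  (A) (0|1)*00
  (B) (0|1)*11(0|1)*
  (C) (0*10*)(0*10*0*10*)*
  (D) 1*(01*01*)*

Check each option against the DFA on short strings; one disagreement eliminates an option:
  (A) (0|1)*00: agrees with the DFA on every string of length ≤ 6
  (B) (0|1)*11(0|1)*: on '00' the DFA goes s0 → s1 → s2 and accepts (s2 ∈ Accept), but the regex does not match it → eliminate
  (C) (0*10*)(0*10*0*10*)*: on '1' the DFA goes s0 → s0 and rejects (s0 ∉ Accept), but the regex matches it → eliminate
  (D) 1*(01*01*)*: on ε the DFA stays in s0 and rejects (s0 ∉ Accept), but the regex matches it → eliminate
Only (A) is consistent with the DFA.
(A) (0|1)*00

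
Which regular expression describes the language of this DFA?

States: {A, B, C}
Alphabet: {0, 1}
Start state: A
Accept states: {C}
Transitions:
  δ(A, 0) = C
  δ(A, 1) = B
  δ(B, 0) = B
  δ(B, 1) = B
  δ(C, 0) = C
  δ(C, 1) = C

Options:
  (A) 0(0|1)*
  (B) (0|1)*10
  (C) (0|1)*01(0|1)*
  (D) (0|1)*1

Check each option against the DFA on short strings; one disagreement eliminates an option:
  (A) 0(0|1)*: agrees with the DFA on every string of length ≤ 6
  (B) (0|1)*10: on '0' the DFA goes A → C and accepts (C ∈ Accept), but the regex does not match it → eliminate
  (C) (0|1)*01(0|1)*: on '0' the DFA goes A → C and accepts (C ∈ Accept), but the regex does not match it → eliminate
  (D) (0|1)*1: on '0' the DFA goes A → C and accepts (C ∈ Accept), but the regex does not match it → eliminate
Only (A) is consistent with the DFA.
(A) 0(0|1)*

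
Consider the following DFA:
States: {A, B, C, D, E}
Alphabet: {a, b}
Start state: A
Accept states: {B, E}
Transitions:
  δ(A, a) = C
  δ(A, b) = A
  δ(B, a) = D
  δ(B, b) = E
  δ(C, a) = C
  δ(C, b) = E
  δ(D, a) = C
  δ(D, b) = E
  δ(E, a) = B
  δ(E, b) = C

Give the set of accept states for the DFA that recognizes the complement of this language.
Complement accept states = All states \ Original accept states
= {A, B, C, D, E} \ {B, E}
{A, C, D}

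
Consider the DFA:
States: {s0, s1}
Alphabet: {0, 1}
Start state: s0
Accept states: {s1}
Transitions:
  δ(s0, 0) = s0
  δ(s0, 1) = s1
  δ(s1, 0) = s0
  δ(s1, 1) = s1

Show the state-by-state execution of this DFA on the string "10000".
read '1': s0 → s1
  read '0': s1 → s0
  read '0': s0 → s0
  read '0': s0 → s0
  read '0': s0 → s0
s0 -> s1 -> s0 -> s0 -> s0 -> s0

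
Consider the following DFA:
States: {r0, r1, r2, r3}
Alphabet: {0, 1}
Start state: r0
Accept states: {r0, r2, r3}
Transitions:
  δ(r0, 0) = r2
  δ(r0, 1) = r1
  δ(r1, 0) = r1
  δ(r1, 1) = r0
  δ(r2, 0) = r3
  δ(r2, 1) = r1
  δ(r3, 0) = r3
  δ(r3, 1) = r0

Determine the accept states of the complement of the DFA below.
Complement accept states = All states \ Original accept states
= {r0, r1, r2, r3} \ {r0, r2, r3}
{r1}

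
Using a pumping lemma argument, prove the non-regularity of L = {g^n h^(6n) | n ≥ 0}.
Assume L is regular with pumping length p. Idea: pumping the g-block breaks the 1:6 ratio.
Choose s = g^p h^(6p) (length 7p ≥ p). By the pumping lemma, s = xyz with |xy| ≤ p, |y| > 0, so y = g^k with k ≥ 1. Then xy²z = g^(p+k) h^(6p). For this to be in L we would need 6p = 6(p+k), i.e. 6k = 0, contradicting k ≥ 1. So xy²z ∉ L.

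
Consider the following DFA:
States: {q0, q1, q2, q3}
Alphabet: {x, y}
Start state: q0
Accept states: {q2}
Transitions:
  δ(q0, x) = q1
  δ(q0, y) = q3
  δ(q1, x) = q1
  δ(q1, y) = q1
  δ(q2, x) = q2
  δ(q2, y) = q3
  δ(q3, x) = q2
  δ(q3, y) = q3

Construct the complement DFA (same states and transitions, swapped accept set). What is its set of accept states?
Complement accept states = All states \ Original accept states
= {q0, q1, q2, q3} \ {q2}
{q0, q1, q3}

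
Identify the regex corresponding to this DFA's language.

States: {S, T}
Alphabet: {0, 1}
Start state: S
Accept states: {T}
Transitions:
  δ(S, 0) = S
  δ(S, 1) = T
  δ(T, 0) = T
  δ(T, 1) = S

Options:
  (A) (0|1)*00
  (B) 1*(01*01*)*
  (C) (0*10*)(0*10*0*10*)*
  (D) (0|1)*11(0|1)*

Check each option against the DFA on short strings; one disagreement eliminates an option:
  (A) (0|1)*00: on '1' the DFA goes S → T and accepts (T ∈ Accept), but the regex does not match it → eliminate
  (B) 1*(01*01*)*: on ε the DFA stays in S and rejects (S ∉ Accept), but the regex matches it → eliminate
  (C) (0*10*)(0*10*0*10*)*: agrees with the DFA on every string of length ≤ 6
  (D) (0|1)*11(0|1)*: on '1' the DFA goes S → T and accepts (T ∈ Accept), but the regex does not match it → eliminate
Only (C) is consistent with the DFA.
(C) (0*10*)(0*10*0*10*)*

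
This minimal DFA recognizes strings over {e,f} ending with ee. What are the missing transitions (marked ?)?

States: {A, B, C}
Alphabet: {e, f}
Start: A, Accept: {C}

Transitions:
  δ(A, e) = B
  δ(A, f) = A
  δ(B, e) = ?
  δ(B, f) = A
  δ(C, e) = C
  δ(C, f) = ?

From the language and accept set, identify what each state tracks — A: last symbol not e; B: one trailing e; C: two trailing e's.
Each missing δ(q, a) is the state matching the new tracked value after reading a.
δ(B, e) = C; δ(C, f) = A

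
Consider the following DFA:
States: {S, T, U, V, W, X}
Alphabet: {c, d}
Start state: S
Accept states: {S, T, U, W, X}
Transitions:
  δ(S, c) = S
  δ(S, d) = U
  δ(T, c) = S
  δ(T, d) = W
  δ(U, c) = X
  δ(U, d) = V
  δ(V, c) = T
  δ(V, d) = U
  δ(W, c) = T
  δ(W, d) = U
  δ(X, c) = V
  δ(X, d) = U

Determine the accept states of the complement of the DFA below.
Complement accept states = All states \ Original accept states
= {S, T, U, V, W, X} \ {S, T, U, W, X}
{V}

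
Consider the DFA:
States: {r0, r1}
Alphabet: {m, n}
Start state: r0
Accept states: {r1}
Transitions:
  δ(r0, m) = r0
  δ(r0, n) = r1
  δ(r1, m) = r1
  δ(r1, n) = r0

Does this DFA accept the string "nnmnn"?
Processing string "nnmnn":
  r0 --n--> r1
  r1 --n--> r0
  r0 --m--> r0
  r0 --n--> r1
  r1 --n--> r0
Final state: r0
Accept states: {r1}
No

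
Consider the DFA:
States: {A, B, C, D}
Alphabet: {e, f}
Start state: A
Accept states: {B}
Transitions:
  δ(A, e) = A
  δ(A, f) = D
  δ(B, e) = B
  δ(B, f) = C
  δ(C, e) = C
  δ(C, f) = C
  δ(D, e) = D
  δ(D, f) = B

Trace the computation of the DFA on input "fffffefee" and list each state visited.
read 'f': A → D
  read 'f': D → B
  read 'f': B → C
  read 'f': C → C
  read 'f': C → C
  read 'e': C → C
  read 'f': C → C
  read 'e': C → C
  read 'e': C → C
A -> D -> B -> C -> C -> C -> C -> C -> C -> C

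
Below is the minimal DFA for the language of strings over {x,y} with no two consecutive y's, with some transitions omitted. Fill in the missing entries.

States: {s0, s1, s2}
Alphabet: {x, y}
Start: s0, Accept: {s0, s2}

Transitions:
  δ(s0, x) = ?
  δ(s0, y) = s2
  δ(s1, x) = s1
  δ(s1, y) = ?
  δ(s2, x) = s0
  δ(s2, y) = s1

From the language and accept set, identify what each state tracks — s0: last symbol not y (ok); s1: saw yy (dead); s2: last symbol y (ok).
Each missing δ(q, a) is the state matching the new tracked value after reading a.
δ(s0, x) = s0; δ(s1, y) = s1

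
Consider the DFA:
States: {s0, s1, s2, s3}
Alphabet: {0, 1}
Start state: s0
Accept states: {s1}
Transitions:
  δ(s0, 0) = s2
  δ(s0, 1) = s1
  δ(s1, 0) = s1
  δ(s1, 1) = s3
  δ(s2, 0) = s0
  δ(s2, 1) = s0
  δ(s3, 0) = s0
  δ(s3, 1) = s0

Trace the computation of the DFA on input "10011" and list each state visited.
read '1': s0 → s1
  read '0': s1 → s1
  read '0': s1 → s1
  read '1': s1 → s3
  read '1': s3 → s0
s0 -> s1 -> s1 -> s1 -> s3 -> s0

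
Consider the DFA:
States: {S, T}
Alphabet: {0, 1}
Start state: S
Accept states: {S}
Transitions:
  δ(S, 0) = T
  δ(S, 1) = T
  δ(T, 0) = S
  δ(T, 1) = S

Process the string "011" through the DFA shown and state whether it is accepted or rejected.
Processing string "011":
  S --0--> T
  T --1--> S
  S --1--> T
Final state: T
Accept states: {S}
No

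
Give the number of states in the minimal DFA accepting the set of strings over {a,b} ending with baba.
By Myhill–Nerode, count the distinguishable equivalence classes: 5 classes — one per longest suffix of the input that is a prefix of 'baba' (lengths 0 through 4); only the length-4 class is accepting.
5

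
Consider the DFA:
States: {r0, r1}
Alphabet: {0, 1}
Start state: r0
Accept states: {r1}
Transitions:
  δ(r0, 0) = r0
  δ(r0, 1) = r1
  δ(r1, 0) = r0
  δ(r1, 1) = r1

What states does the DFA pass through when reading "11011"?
read '1': r0 → r1
  read '1': r1 → r1
  read '0': r1 → r0
  read '1': r0 → r1
  read '1': r1 → r1
r0 -> r1 -> r1 -> r0 -> r1 -> r1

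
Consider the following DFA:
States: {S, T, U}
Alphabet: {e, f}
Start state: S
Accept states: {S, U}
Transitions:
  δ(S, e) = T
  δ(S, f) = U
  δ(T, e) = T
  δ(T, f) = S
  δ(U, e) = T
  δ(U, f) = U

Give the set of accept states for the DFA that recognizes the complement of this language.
Complement accept states = All states \ Original accept states
= {S, T, U} \ {S, U}
{T}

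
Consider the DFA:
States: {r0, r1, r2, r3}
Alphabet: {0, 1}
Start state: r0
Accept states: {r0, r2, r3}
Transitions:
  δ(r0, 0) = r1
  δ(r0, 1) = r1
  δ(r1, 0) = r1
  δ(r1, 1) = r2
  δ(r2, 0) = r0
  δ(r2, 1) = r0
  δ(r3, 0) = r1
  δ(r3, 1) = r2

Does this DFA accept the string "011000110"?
Processing string "011000110":
  r0 --0--> r1
  r1 --1--> r2
  r2 --1--> r0
  r0 --0--> r1
  r1 --0--> r1
  r1 --0--> r1
  r1 --1--> r2
  r2 --1--> r0
  r0 --0--> r1
Final state: r1
Accept states: {r0, r2, r3}
No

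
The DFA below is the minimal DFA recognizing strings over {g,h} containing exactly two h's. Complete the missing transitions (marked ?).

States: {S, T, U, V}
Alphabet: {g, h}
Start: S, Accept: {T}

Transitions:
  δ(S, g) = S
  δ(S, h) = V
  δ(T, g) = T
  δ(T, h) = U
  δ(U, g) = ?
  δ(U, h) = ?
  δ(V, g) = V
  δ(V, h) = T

From the language and accept set, identify what each state tracks — S: zero h's; T: two h's; U: ≥ three h's (dead); V: one h.
Each missing δ(q, a) is the state matching the new tracked value after reading a.
δ(U, g) = U; δ(U, h) = U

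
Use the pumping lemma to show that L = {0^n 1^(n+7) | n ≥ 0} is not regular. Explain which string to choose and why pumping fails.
Assume L is regular with pumping length p. Idea: pumping the 0-block breaks the fixed offset of 7.
Choose s = 0^p 1^(p+7) ∈ L. By the pumping lemma, s = xyz with |xy| ≤ p, |y| > 0, so y = 0^k with k ≥ 1. Then xy²z = 0^(p+k) 1^(p+7). For this to be in L we would need p+7 = (p+k)+7, i.e. k = 0, contradicting k ≥ 1. So xy²z ∉ L.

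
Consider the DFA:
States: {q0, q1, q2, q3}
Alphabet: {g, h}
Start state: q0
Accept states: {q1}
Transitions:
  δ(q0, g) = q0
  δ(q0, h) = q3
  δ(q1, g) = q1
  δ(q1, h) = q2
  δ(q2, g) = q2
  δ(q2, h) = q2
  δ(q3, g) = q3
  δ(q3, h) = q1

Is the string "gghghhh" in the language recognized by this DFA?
Processing string "gghghhh":
  q0 --g--> q0
  q0 --g--> q0
  q0 --h--> q3
  q3 --g--> q3
  q3 --h--> q1
  q1 --h--> q2
  q2 --h--> q2
Final state: q2
Accept states: {q1}
No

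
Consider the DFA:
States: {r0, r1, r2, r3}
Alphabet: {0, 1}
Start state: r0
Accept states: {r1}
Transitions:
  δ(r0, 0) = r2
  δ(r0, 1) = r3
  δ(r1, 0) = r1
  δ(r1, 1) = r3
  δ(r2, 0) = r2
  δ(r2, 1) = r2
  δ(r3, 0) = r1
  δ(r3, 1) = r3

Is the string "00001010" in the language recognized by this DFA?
Processing string "00001010":
  r0 --0--> r2
  r2 --0--> r2
  r2 --0--> r2
  r2 --0--> r2
  r2 --1--> r2
  r2 --0--> r2
  r2 --1--> r2
  r2 --0--> r2
Final state: r2
Accept states: {r1}
No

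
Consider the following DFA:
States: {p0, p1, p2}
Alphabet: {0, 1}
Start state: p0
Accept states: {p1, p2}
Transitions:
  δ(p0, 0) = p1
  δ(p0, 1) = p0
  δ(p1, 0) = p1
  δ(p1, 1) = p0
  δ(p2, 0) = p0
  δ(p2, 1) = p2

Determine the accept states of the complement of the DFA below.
Complement accept states = All states \ Original accept states
= {p0, p1, p2} \ {p1, p2}
{p0}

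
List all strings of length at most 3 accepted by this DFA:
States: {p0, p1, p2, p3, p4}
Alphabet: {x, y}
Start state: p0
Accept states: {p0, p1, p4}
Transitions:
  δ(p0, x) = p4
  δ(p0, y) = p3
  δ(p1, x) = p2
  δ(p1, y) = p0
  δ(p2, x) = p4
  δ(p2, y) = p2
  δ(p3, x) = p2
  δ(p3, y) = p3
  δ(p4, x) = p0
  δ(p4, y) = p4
ε, x, xx, xy, xxx, xyx, xyy, yxx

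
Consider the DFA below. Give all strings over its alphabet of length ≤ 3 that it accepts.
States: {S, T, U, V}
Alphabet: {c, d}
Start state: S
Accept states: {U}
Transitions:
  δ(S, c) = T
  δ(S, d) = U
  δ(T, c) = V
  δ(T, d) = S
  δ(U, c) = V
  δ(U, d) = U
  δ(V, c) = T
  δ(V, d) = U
d, dd, ccd, cdd, dcd, ddd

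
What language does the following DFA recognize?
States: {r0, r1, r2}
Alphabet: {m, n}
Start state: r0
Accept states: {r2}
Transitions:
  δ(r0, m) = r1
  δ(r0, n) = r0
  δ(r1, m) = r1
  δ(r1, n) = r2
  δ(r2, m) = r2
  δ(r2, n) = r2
Testing a few strings:
  'mm' → reject
  'n' → reject
  'm' → reject
  'mmnm' → accept
State roles: r0=no m seen yet; r1=seen a m, waiting for n; r2=substring mn seen
All strings over {m,n} containing the substring mn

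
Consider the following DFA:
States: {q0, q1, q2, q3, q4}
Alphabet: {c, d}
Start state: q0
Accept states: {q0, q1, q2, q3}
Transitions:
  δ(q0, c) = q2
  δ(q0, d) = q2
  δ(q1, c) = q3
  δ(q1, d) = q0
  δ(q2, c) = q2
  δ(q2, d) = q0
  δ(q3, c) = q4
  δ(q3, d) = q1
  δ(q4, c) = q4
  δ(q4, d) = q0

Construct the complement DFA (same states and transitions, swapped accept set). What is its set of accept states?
Complement accept states = All states \ Original accept states
= {q0, q1, q2, q3, q4} \ {q0, q1, q2, q3}
{q4}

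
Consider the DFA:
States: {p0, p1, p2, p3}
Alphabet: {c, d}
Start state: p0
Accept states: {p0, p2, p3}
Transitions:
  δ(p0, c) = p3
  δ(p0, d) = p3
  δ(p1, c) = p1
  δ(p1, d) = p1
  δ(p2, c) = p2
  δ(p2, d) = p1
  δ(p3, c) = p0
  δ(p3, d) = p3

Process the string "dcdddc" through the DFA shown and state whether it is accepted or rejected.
Processing string "dcdddc":
  p0 --d--> p3
  p3 --c--> p0
  p0 --d--> p3
  p3 --d--> p3
  p3 --d--> p3
  p3 --c--> p0
Final state: p0
Accept states: {p0, p2, p3}
Yes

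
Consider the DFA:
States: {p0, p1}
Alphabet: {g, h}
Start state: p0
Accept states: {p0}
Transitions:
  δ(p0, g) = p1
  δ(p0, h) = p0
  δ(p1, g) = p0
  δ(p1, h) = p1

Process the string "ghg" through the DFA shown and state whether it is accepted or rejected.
Processing string "ghg":
  p0 --g--> p1
  p1 --h--> p1
  p1 --g--> p0
Final state: p0
Accept states: {p0}
Yes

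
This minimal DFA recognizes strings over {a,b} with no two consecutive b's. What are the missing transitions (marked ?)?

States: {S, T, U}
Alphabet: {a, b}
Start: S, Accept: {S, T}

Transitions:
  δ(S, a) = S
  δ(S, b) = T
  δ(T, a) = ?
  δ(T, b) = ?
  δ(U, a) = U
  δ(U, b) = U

From the language and accept set, identify what each state tracks — S: last symbol not b (ok); T: last symbol b (ok); U: saw bb (dead).
Each missing δ(q, a) is the state matching the new tracked value after reading a.
δ(T, a) = S; δ(T, b) = U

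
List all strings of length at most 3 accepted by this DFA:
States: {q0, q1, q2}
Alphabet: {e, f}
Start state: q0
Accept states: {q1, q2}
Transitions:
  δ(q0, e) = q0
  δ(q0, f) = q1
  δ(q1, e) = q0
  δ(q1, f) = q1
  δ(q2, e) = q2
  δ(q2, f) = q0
f, ef, ff, eef, eff, fef, fff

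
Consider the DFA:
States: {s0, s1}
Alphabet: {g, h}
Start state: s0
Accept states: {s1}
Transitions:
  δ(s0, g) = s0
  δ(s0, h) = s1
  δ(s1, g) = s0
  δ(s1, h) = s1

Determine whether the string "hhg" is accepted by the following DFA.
Processing string "hhg":
  s0 --h--> s1
  s1 --h--> s1
  s1 --g--> s0
Final state: s0
Accept states: {s1}
No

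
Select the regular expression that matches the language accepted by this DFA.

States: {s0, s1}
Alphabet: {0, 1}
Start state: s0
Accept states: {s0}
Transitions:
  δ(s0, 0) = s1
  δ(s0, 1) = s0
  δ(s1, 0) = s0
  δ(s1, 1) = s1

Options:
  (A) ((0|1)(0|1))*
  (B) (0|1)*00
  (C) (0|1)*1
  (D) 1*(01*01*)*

Check each option against the DFA on short strings; one disagreement eliminates an option:
  (A) ((0|1)(0|1))*: on '1' the DFA goes s0 → s0 and accepts (s0 ∈ Accept), but the regex does not match it → eliminate
  (B) (0|1)*00: on ε the DFA stays in s0 and accepts (s0 ∈ Accept), but the regex does not match it → eliminate
  (C) (0|1)*1: on ε the DFA stays in s0 and accepts (s0 ∈ Accept), but the regex does not match it → eliminate
  (D) 1*(01*01*)*: agrees with the DFA on every string of length ≤ 6
Only (D) is consistent with the DFA.
(D) 1*(01*01*)*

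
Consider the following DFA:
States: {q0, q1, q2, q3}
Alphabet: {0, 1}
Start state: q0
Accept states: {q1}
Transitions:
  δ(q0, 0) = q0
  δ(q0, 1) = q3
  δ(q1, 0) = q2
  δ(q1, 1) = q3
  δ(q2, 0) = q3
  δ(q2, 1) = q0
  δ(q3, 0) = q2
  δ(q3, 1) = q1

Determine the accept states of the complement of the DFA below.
Complement accept states = All states \ Original accept states
= {q0, q1, q2, q3} \ {q1}
{q0, q2, q3}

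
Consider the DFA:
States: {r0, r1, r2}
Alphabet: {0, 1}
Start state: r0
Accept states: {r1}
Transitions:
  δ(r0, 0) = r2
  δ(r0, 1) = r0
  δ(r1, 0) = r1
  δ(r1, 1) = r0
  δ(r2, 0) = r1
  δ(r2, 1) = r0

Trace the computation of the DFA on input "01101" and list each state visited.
read '0': r0 → r2
  read '1': r2 → r0
  read '1': r0 → r0
  read '0': r0 → r2
  read '1': r2 → r0
r0 -> r2 -> r0 -> r0 -> r2 -> r0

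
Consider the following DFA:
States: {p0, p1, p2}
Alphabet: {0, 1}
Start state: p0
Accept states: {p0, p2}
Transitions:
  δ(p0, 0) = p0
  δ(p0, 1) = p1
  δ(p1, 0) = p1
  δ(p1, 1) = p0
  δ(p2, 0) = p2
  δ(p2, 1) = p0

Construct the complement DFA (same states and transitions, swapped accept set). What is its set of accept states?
Complement accept states = All states \ Original accept states
= {p0, p1, p2} \ {p0, p2}
{p1}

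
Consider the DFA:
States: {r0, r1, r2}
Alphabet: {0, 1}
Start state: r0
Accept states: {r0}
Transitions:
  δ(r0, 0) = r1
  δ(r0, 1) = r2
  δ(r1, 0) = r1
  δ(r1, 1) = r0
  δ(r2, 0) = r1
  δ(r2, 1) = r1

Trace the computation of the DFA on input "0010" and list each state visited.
read '0': r0 → r1
  read '0': r1 → r1
  read '1': r1 → r0
  read '0': r0 → r1
r0 -> r1 -> r1 -> r0 -> r1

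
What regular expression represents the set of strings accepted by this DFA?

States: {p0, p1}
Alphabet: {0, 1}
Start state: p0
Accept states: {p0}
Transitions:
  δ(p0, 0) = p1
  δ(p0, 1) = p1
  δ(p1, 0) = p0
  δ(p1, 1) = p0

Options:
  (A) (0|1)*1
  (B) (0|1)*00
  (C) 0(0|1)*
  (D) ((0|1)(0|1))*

Check each option against the DFA on short strings; one disagreement eliminates an option:
  (A) (0|1)*1: on ε the DFA stays in p0 and accepts (p0 ∈ Accept), but the regex does not match it → eliminate
  (B) (0|1)*00: on ε the DFA stays in p0 and accepts (p0 ∈ Accept), but the regex does not match it → eliminate
  (C) 0(0|1)*: on ε the DFA stays in p0 and accepts (p0 ∈ Accept), but the regex does not match it → eliminate
  (D) ((0|1)(0|1))*: agrees with the DFA on every string of length ≤ 6
Only (D) is consistent with the DFA.
(D) ((0|1)(0|1))*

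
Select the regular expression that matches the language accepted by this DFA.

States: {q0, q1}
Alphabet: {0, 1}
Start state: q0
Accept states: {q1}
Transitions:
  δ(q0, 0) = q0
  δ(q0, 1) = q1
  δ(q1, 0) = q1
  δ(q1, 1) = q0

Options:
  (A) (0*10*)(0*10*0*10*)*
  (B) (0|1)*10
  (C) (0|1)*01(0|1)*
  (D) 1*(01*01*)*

Check each option against the DFA on short strings; one disagreement eliminates an option:
  (A) (0*10*)(0*10*0*10*)*: agrees with the DFA on every string of length ≤ 6
  (B) (0|1)*10: on '1' the DFA goes q0 → q1 and accepts (q1 ∈ Accept), but the regex does not match it → eliminate
  (C) (0|1)*01(0|1)*: on '1' the DFA goes q0 → q1 and accepts (q1 ∈ Accept), but the regex does not match it → eliminate
  (D) 1*(01*01*)*: on ε the DFA stays in q0 and rejects (q0 ∉ Accept), but the regex matches it → eliminate
Only (A) is consistent with the DFA.
(A) (0*10*)(0*10*0*10*)*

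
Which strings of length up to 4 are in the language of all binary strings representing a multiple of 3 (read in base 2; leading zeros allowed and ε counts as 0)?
ε, 0, 00, 11, 000, 011, 110, 0000, 0011, 0110, 1001, 1100, 1111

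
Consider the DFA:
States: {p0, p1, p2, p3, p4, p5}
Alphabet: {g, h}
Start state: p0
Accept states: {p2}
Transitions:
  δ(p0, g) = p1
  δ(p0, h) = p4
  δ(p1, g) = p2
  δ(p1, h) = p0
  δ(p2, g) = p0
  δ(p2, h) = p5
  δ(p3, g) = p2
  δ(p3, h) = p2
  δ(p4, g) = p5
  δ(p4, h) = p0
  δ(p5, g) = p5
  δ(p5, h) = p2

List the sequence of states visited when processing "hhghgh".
read 'h': p0 → p4
  read 'h': p4 → p0
  read 'g': p0 → p1
  read 'h': p1 → p0
  read 'g': p0 → p1
  read 'h': p1 → p0
p0 -> p4 -> p0 -> p1 -> p0 -> p1 -> p0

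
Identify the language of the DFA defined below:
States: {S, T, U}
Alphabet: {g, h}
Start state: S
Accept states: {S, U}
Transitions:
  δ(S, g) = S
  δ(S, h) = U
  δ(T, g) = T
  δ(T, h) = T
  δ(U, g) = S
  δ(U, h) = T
Testing a few strings:
  'ghh' → reject
  'gghh' → reject
  'h' → accept
  'ggg' → accept
State roles: S=last symbol not h (ok); T=saw hh (dead); U=last symbol h (ok)
All strings over {g,h} with no two consecutive h's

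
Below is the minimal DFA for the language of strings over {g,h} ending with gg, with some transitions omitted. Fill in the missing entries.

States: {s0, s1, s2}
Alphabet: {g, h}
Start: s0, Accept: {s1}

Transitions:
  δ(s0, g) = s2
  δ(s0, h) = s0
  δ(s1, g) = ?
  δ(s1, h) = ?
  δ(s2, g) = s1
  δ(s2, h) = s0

From the language and accept set, identify what each state tracks — s0: last symbol not g; s1: two trailing g's; s2: one trailing g.
Each missing δ(q, a) is the state matching the new tracked value after reading a.
δ(s1, g) = s1; δ(s1, h) = s0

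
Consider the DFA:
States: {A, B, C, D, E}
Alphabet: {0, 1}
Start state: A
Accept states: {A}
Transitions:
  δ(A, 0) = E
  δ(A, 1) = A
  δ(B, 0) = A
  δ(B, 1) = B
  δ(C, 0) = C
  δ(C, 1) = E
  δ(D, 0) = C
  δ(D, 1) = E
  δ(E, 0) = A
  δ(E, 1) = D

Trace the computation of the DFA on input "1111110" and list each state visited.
read '1': A → A
  read '1': A → A
  read '1': A → A
  read '1': A → A
  read '1': A → A
  read '1': A → A
  read '0': A → E
A -> A -> A -> A -> A -> A -> A -> E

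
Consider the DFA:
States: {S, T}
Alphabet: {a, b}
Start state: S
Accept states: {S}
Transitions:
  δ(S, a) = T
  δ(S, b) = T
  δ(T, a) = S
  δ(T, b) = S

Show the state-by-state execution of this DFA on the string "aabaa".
read 'a': S → T
  read 'a': T → S
  read 'b': S → T
  read 'a': T → S
  read 'a': S → T
S -> T -> S -> T -> S -> T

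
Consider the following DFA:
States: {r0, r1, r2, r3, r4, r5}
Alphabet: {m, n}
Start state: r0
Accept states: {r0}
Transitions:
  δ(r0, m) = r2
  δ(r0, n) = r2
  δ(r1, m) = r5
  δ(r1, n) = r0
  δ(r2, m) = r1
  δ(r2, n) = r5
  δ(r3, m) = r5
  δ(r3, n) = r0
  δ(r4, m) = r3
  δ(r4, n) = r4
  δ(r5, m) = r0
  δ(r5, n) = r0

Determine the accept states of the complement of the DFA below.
Complement accept states = All states \ Original accept states
= {r0, r1, r2, r3, r4, r5} \ {r0}
{r1, r2, r3, r4, r5}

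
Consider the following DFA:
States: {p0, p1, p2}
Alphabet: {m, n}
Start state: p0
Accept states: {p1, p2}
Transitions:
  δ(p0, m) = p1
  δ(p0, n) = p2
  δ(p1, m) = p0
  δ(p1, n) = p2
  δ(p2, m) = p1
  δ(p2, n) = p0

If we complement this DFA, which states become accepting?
Complement accept states = All states \ Original accept states
= {p0, p1, p2} \ {p1, p2}
{p0}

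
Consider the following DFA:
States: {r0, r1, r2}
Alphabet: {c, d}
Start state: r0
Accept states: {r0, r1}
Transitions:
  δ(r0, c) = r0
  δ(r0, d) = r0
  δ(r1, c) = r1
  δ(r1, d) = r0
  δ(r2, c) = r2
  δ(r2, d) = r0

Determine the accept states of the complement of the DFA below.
Complement accept states = All states \ Original accept states
= {r0, r1, r2} \ {r0, r1}
{r2}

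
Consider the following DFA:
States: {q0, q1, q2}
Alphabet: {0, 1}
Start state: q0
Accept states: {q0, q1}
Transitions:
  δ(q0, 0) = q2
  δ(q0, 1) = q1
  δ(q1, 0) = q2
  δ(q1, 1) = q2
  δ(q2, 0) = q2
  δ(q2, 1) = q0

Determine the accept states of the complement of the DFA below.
Complement accept states = All states \ Original accept states
= {q0, q1, q2} \ {q0, q1}
{q2}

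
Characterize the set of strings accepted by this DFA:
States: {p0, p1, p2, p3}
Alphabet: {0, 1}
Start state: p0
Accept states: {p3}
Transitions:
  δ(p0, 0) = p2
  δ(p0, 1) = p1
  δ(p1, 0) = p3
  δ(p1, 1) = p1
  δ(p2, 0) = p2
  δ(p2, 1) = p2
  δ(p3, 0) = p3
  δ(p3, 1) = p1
Testing a few strings:
  '1011' → reject
  '0' → reject
  '1000' → accept
  '1001' → reject
State roles: p0=no input read; p1=started with 1, last symbol 1; p2=started with 0 (dead); p3=started with 1, last symbol 0
All binary strings that start with 1 and end with 0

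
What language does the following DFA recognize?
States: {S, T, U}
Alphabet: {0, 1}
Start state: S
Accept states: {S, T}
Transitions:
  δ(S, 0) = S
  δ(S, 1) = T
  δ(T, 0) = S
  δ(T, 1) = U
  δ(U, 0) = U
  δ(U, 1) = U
Testing a few strings:
  '1101' → reject
  '0000' → accept
  '0' → accept
  '001' → accept
State roles: S=last symbol not 1 (ok); T=last symbol 1 (ok); U=saw 11 (dead)
All binary strings with no two consecutive 1's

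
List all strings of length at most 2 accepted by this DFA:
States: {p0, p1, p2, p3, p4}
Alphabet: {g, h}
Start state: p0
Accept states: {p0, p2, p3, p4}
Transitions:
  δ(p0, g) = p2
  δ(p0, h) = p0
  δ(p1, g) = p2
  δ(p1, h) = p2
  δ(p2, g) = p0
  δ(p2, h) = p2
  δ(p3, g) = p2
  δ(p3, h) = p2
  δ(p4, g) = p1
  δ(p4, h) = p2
ε, g, h, gg, gh, hg, hh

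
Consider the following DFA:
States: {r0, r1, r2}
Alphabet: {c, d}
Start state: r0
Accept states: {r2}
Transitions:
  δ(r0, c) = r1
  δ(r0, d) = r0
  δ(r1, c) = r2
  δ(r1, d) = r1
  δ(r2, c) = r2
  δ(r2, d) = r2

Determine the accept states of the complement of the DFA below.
Complement accept states = All states \ Original accept states
= {r0, r1, r2} \ {r2}
{r0, r1}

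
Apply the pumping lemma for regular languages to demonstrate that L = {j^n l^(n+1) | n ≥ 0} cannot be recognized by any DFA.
Assume L is regular with pumping length p. Idea: pumping the j-block breaks the fixed offset of 1.
Choose s = j^p l^(p+1) ∈ L. By the pumping lemma, s = xyz with |xy| ≤ p, |y| > 0, so y = j^k with k ≥ 1. Then xy²z = j^(p+k) l^(p+1). For this to be in L we would need p+1 = (p+k)+1, i.e. k = 0, contradicting k ≥ 1. So xy²z ∉ L.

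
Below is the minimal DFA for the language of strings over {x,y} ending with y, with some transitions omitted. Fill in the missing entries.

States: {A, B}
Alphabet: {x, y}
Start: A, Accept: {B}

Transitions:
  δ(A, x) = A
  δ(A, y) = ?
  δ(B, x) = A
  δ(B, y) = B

From the language and accept set, identify what each state tracks — A: last symbol not y; B: last symbol is y.
Each missing δ(q, a) is the state matching the new tracked value after reading a.
δ(A, y) = B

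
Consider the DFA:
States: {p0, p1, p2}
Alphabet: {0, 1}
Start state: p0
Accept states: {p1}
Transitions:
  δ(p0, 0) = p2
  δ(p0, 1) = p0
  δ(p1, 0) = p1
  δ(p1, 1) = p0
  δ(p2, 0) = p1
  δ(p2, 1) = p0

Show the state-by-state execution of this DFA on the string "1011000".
read '1': p0 → p0
  read '0': p0 → p2
  read '1': p2 → p0
  read '1': p0 → p0
  read '0': p0 → p2
  read '0': p2 → p1
  read '0': p1 → p1
p0 -> p0 -> p2 -> p0 -> p0 -> p2 -> p1 -> p1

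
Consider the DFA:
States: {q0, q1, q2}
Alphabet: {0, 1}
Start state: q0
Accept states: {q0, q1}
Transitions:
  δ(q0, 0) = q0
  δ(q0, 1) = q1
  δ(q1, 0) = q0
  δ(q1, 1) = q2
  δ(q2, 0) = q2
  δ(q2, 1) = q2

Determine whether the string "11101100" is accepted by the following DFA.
Processing string "11101100":
  q0 --1--> q1
  q1 --1--> q2
  q2 --1--> q2
  q2 --0--> q2
  q2 --1--> q2
  q2 --1--> q2
  q2 --0--> q2
  q2 --0--> q2
Final state: q2
Accept states: {q0, q1}
No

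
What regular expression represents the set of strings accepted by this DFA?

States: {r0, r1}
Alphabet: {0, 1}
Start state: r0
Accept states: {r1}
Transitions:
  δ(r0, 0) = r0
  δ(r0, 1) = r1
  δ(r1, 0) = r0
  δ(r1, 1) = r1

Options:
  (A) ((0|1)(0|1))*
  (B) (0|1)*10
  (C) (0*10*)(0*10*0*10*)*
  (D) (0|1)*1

Check each option against the DFA on short strings; one disagreement eliminates an option:
  (A) ((0|1)(0|1))*: on ε the DFA stays in r0 and rejects (r0 ∉ Accept), but the regex matches it → eliminate
  (B) (0|1)*10: on '1' the DFA goes r0 → r1 and accepts (r1 ∈ Accept), but the regex does not match it → eliminate
  (C) (0*10*)(0*10*0*10*)*: on '10' the DFA goes r0 → r1 → r0 and rejects (r0 ∉ Accept), but the regex matches it → eliminate
  (D) (0|1)*1: agrees with the DFA on every string of length ≤ 6
Only (D) is consistent with the DFA.
(D) (0|1)*1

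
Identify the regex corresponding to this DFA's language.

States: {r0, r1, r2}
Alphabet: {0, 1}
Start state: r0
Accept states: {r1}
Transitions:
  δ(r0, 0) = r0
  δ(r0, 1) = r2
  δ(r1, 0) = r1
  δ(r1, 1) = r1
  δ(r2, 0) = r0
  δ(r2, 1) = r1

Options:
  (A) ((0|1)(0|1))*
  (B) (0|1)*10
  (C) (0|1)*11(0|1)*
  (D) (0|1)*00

Check each option against the DFA on short strings; one disagreement eliminates an option:
  (A) ((0|1)(0|1))*: on ε the DFA stays in r0 and rejects (r0 ∉ Accept), but the regex matches it → eliminate
  (B) (0|1)*10: on '10' the DFA goes r0 → r2 → r0 and rejects (r0 ∉ Accept), but the regex matches it → eliminate
  (C) (0|1)*11(0|1)*: agrees with the DFA on every string of length ≤ 6
  (D) (0|1)*00: on '00' the DFA goes r0 → r0 → r0 and rejects (r0 ∉ Accept), but the regex matches it → eliminate
Only (C) is consistent with the DFA.
(C) (0|1)*11(0|1)*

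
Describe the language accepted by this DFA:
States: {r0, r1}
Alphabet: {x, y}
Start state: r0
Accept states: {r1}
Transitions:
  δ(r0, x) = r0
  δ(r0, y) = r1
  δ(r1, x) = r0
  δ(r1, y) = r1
Testing a few strings:
  'yyy' → accept
  'y' → accept
  'xy' → accept
  'x' → reject
State roles: r0=last symbol not y; r1=last symbol is y
All strings over {x,y} ending with y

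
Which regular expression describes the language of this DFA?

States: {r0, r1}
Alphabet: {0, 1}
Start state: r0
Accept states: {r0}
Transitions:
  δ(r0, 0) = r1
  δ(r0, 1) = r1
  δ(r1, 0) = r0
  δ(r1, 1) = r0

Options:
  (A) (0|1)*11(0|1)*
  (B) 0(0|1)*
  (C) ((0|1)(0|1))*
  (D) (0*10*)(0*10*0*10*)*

Check each option against the DFA on short strings; one disagreement eliminates an option:
  (A) (0|1)*11(0|1)*: on ε the DFA stays in r0 and accepts (r0 ∈ Accept), but the regex does not match it → eliminate
  (B) 0(0|1)*: on ε the DFA stays in r0 and accepts (r0 ∈ Accept), but the regex does not match it → eliminate
  (C) ((0|1)(0|1))*: agrees with the DFA on every string of length ≤ 6
  (D) (0*10*)(0*10*0*10*)*: on ε the DFA stays in r0 and accepts (r0 ∈ Accept), but the regex does not match it → eliminate
Only (C) is consistent with the DFA.
(C) ((0|1)(0|1))*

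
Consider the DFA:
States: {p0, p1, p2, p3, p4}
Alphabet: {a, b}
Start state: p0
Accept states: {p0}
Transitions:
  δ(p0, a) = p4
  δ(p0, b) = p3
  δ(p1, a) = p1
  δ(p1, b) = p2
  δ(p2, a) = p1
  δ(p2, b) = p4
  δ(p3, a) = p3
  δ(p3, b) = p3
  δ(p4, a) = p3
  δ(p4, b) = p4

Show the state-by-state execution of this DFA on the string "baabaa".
read 'b': p0 → p3
  read 'a': p3 → p3
  read 'a': p3 → p3
  read 'b': p3 → p3
  read 'a': p3 → p3
  read 'a': p3 → p3
p0 -> p3 -> p3 -> p3 -> p3 -> p3 -> p3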